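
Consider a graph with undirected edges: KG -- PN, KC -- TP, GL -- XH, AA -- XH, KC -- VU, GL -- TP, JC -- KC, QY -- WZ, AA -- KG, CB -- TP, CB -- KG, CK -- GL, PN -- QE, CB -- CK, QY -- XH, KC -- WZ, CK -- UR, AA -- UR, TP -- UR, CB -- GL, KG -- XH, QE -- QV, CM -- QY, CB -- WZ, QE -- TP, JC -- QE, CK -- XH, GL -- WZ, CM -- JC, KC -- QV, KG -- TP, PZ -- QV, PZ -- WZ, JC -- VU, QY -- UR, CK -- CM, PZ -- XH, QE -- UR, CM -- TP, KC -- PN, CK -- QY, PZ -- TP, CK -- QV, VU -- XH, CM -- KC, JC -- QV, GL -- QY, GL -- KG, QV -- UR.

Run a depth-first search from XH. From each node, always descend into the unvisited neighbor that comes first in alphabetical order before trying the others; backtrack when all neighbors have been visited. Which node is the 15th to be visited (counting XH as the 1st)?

Visit XH
XH → AA
AA → KG
KG → CB
CB → CK
CK → CM
CM → JC
JC → KC
KC → PN
PN → QE
QE → QV
QV → PZ
PZ → TP
TP → GL
GL → QY
QY → UR
QY → WZ
KC → VU

Visit order: XH, AA, KG, CB, CK, CM, JC, KC, PN, QE, QV, PZ, TP, GL, QY, UR, WZ, VU

QY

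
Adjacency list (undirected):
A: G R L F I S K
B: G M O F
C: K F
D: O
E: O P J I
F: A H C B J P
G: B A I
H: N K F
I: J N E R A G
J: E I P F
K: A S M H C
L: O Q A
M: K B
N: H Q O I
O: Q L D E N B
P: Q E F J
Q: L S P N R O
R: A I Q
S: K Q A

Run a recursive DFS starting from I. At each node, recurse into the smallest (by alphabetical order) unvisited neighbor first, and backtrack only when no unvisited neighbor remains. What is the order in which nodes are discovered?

Visit I
I → A
A → F
F → B
B → G
B → M
M → K
K → C
K → H
H → N
N → O
O → D
O → E
E → J
J → P
P → Q
Q → L
Q → R
Q → S

I A F B G M K C H N O D E J P Q L R S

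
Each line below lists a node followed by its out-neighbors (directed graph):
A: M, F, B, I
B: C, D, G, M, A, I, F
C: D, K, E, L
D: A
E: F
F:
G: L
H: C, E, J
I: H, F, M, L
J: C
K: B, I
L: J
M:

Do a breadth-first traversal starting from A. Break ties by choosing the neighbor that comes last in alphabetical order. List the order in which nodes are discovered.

A → M → I → F → B → L → H → G → D → C → J → E → K

Visit A; enqueue M, I, F, B → queue [M, I, F, B]
Visit M → queue [I, F, B]
Visit I; enqueue L, H → queue [F, B, L, H]
Visit F → queue [B, L, H]
Visit B; enqueue G, D, C → queue [L, H, G, D, C]
Visit L; enqueue J → queue [H, G, D, C, J]
Visit H; enqueue E → queue [G, D, C, J, E]
Visit G → queue [D, C, J, E]
Visit D → queue [C, J, E]
Visit C; enqueue K → queue [J, E, K]
Visit J → queue [E, K]
Visit E → queue [K]
Visit K → queue []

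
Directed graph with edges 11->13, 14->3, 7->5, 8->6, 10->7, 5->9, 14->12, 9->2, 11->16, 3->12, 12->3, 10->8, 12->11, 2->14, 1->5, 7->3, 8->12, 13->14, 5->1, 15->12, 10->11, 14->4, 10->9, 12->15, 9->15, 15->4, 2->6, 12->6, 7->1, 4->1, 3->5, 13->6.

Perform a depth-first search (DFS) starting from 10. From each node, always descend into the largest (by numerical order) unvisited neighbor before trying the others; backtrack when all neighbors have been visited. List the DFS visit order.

10, 11, 16, 13, 14, 12, 15, 4, 1, 5, 9, 2, 6, 3, 8, 7

Visit 10
10 → 11
11 → 16
11 → 13
13 → 14
14 → 12
12 → 15
15 → 4
4 → 1
1 → 5
5 → 9
9 → 2
2 → 6
12 → 3
10 → 8
10 → 7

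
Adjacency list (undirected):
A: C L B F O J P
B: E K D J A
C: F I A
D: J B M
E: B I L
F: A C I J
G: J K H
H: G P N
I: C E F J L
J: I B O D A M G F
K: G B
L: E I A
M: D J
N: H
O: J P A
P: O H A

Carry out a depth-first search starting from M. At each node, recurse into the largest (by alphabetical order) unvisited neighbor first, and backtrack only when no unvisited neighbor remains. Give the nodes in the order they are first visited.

M, J, O, P, H, N, G, K, B, E, L, I, F, C, A, D

Visit M
M → J
J → O
O → P
P → H
H → N
H → G
G → K
K → B
B → E
E → L
L → I
I → F
F → C
C → A
B → D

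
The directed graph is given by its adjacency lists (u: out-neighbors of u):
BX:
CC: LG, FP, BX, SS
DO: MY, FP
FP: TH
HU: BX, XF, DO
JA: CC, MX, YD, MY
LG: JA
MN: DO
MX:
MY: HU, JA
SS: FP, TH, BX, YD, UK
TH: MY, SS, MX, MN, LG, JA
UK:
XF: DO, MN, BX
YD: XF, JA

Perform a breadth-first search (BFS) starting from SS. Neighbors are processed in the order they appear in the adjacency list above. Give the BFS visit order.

Visit SS; enqueue FP, TH, BX, YD, UK → queue [FP, TH, BX, YD, UK]
Visit FP → queue [TH, BX, YD, UK]
Visit TH; enqueue MY, MX, MN, LG, JA → queue [BX, YD, UK, MY, MX, MN, LG, JA]
Visit BX → queue [YD, UK, MY, MX, MN, LG, JA]
Visit YD; enqueue XF → queue [UK, MY, MX, MN, LG, JA, XF]
Visit UK → queue [MY, MX, MN, LG, JA, XF]
Visit MY; enqueue HU → queue [MX, MN, LG, JA, XF, HU]
Visit MX → queue [MN, LG, JA, XF, HU]
Visit MN; enqueue DO → queue [LG, JA, XF, HU, DO]
Visit LG → queue [JA, XF, HU, DO]
Visit JA; enqueue CC → queue [XF, HU, DO, CC]
Visit XF → queue [HU, DO, CC]
Visit HU → queue [DO, CC]
Visit DO → queue [CC]
Visit CC → queue []

SS -> FP -> TH -> BX -> YD -> UK -> MY -> MX -> MN -> LG -> JA -> XF -> HU -> DO -> CC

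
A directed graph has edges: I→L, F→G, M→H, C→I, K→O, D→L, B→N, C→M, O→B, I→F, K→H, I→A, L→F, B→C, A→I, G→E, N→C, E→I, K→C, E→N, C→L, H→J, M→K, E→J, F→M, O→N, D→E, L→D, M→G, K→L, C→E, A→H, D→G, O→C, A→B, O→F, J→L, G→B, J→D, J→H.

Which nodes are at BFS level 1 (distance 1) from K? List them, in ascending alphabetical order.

Level 0: K
Level 1: C, H, L, O
Level 2: B, D, E, F, I, J, M, N
Level 3: A, G

C, H, L, O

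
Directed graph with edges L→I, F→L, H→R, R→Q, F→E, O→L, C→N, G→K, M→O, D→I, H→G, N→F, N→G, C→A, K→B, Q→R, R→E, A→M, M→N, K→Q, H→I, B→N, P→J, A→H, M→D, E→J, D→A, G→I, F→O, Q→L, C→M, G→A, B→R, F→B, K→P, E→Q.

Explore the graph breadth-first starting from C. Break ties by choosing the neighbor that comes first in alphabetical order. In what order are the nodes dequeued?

C -> A -> M -> N -> H -> D -> O -> F -> G -> I -> R -> L -> B -> E -> K -> Q -> J -> P

Visit C; enqueue A, M, N → queue [A, M, N]
Visit A; enqueue H → queue [M, N, H]
Visit M; enqueue D, O → queue [N, H, D, O]
Visit N; enqueue F, G → queue [H, D, O, F, G]
Visit H; enqueue I, R → queue [D, O, F, G, I, R]
Visit D → queue [O, F, G, I, R]
Visit O; enqueue L → queue [F, G, I, R, L]
Visit F; enqueue B, E → queue [G, I, R, L, B, E]
Visit G; enqueue K → queue [I, R, L, B, E, K]
Visit I → queue [R, L, B, E, K]
Visit R; enqueue Q → queue [L, B, E, K, Q]
Visit L → queue [B, E, K, Q]
Visit B → queue [E, K, Q]
Visit E; enqueue J → queue [K, Q, J]
Visit K; enqueue P → queue [Q, J, P]
Visit Q → queue [J, P]
Visit J → queue [P]
Visit P → queue []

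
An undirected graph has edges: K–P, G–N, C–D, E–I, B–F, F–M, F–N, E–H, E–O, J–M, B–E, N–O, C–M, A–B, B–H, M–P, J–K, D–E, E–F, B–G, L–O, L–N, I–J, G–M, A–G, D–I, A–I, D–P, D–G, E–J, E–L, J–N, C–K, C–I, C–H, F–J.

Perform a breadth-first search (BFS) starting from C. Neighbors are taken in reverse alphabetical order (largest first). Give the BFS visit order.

C -> M -> K -> I -> H -> D -> P -> J -> G -> F -> E -> A -> B -> N -> O -> L

Visit C; enqueue M, K, I, H, D → queue [M, K, I, H, D]
Visit M; enqueue P, J, G, F → queue [K, I, H, D, P, J, G, F]
Visit K → queue [I, H, D, P, J, G, F]
Visit I; enqueue E, A → queue [H, D, P, J, G, F, E, A]
Visit H; enqueue B → queue [D, P, J, G, F, E, A, B]
Visit D → queue [P, J, G, F, E, A, B]
Visit P → queue [J, G, F, E, A, B]
Visit J; enqueue N → queue [G, F, E, A, B, N]
Visit G → queue [F, E, A, B, N]
Visit F → queue [E, A, B, N]
Visit E; enqueue O, L → queue [A, B, N, O, L]
Visit A → queue [B, N, O, L]
Visit B → queue [N, O, L]
Visit N → queue [O, L]
Visit O → queue [L]
Visit L → queue []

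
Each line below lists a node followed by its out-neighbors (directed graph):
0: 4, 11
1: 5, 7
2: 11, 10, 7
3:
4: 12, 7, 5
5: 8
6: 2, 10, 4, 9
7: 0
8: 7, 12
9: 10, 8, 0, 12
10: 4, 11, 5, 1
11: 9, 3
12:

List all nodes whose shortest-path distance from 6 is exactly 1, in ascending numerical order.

2, 4, 9, 10

Level 0: 6
Level 1: 2, 4, 9, 10
Level 2: 0, 1, 5, 7, 8, 11, 12
Level 3: 3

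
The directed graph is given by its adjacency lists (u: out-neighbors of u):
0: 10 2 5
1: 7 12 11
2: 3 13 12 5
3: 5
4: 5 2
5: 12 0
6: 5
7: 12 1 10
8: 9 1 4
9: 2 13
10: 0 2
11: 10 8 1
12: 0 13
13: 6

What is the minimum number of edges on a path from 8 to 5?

Level 0: 8
Level 1: 1, 4, 9
Level 2: 2, 5, 7, 11, 12, 13
Level 3: 0, 3, 6, 10
5 first appears at level 2.

2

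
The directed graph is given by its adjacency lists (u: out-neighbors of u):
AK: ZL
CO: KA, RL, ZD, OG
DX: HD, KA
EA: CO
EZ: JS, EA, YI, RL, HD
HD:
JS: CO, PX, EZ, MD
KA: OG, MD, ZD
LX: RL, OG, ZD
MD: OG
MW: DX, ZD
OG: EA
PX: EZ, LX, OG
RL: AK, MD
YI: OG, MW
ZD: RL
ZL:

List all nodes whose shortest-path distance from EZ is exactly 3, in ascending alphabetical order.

Level 0: EZ
Level 1: EA, HD, JS, RL, YI
Level 2: AK, CO, MD, MW, OG, PX
Level 3: DX, KA, LX, ZD, ZL

DX, KA, LX, ZD, ZL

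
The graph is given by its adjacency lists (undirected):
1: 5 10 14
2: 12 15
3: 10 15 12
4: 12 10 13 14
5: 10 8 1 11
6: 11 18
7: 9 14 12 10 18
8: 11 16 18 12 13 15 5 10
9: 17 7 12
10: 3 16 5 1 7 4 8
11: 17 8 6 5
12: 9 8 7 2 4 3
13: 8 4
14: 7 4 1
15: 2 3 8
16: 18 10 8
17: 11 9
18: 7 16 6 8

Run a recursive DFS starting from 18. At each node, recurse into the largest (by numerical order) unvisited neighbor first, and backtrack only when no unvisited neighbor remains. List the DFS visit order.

Visit 18
18 → 16
16 → 10
10 → 8
8 → 15
15 → 3
3 → 12
12 → 9
9 → 17
17 → 11
11 → 6
11 → 5
5 → 1
1 → 14
14 → 7
14 → 4
4 → 13
12 → 2

18, 16, 10, 8, 15, 3, 12, 9, 17, 11, 6, 5, 1, 14, 7, 4, 13, 2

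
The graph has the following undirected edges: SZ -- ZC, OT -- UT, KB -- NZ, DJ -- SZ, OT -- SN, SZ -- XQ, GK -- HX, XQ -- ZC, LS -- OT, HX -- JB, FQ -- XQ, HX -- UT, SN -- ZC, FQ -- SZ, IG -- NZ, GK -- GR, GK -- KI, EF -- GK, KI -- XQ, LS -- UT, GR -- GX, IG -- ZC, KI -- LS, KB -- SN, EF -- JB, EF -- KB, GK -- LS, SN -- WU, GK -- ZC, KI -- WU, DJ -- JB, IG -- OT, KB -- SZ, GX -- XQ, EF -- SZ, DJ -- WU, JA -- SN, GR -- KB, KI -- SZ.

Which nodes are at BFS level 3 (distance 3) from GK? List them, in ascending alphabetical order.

DJ, FQ, JA, NZ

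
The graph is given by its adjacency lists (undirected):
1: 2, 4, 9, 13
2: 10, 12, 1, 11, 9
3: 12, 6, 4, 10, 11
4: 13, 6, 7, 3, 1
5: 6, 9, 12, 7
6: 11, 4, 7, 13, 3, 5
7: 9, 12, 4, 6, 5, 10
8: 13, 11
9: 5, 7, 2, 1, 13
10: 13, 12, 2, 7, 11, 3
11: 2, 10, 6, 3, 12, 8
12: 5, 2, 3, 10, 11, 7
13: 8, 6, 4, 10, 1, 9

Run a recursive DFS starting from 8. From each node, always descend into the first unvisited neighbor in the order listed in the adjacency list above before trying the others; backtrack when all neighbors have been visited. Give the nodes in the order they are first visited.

8, 13, 6, 11, 2, 10, 12, 5, 9, 7, 4, 3, 1

Visit 8
8 → 13
13 → 6
6 → 11
11 → 2
2 → 10
10 → 12
12 → 5
5 → 9
9 → 7
7 → 4
4 → 3
4 → 1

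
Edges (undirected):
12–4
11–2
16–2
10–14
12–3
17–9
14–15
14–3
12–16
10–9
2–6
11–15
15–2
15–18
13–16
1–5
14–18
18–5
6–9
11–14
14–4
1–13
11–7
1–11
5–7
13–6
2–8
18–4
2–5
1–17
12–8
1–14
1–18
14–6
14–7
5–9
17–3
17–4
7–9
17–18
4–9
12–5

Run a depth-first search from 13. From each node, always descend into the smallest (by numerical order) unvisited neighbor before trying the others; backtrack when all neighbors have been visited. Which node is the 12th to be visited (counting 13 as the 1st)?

Visit 13
13 → 1
1 → 5
5 → 2
2 → 6
6 → 9
9 → 4
4 → 12
12 → 3
3 → 14
14 → 7
7 → 11
11 → 15
15 → 18
18 → 17
14 → 10
12 → 8
12 → 16

Visit order: 13, 1, 5, 2, 6, 9, 4, 12, 3, 14, 7, 11, 15, 18, 17, 10, 8, 16

11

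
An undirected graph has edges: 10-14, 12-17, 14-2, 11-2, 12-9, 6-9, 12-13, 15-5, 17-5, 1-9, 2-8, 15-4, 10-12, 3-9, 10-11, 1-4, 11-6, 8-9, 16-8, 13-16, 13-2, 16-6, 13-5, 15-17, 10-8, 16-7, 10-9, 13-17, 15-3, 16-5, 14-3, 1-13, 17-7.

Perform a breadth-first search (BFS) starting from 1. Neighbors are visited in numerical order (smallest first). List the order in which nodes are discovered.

Visit 1; enqueue 4, 9, 13 → queue [4, 9, 13]
Visit 4; enqueue 15 → queue [9, 13, 15]
Visit 9; enqueue 3, 6, 8, 10, 12 → queue [13, 15, 3, 6, 8, 10, 12]
Visit 13; enqueue 2, 5, 16, 17 → queue [15, 3, 6, 8, 10, 12, 2, 5, 16, 17]
Visit 15 → queue [3, 6, 8, 10, 12, 2, 5, 16, 17]
Visit 3; enqueue 14 → queue [6, 8, 10, 12, 2, 5, 16, 17, 14]
Visit 6; enqueue 11 → queue [8, 10, 12, 2, 5, 16, 17, 14, 11]
Visit 8 → queue [10, 12, 2, 5, 16, 17, 14, 11]
Visit 10 → queue [12, 2, 5, 16, 17, 14, 11]
Visit 12 → queue [2, 5, 16, 17, 14, 11]
Visit 2 → queue [5, 16, 17, 14, 11]
Visit 5 → queue [16, 17, 14, 11]
Visit 16; enqueue 7 → queue [17, 14, 11, 7]
Visit 17 → queue [14, 11, 7]
Visit 14 → queue [11, 7]
Visit 11 → queue [7]
Visit 7 → queue []

1 → 4 → 9 → 13 → 15 → 3 → 6 → 8 → 10 → 12 → 2 → 5 → 16 → 17 → 14 → 11 → 7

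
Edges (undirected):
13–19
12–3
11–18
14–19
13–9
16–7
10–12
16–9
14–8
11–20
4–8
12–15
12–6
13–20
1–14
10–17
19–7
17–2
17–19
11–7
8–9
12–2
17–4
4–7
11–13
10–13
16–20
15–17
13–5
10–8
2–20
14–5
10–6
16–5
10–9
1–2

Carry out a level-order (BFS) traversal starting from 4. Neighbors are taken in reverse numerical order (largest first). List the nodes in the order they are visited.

Visit 4; enqueue 17, 8, 7 → queue [17, 8, 7]
Visit 17; enqueue 19, 15, 10, 2 → queue [8, 7, 19, 15, 10, 2]
Visit 8; enqueue 14, 9 → queue [7, 19, 15, 10, 2, 14, 9]
Visit 7; enqueue 16, 11 → queue [19, 15, 10, 2, 14, 9, 16, 11]
Visit 19; enqueue 13 → queue [15, 10, 2, 14, 9, 16, 11, 13]
Visit 15; enqueue 12 → queue [10, 2, 14, 9, 16, 11, 13, 12]
Visit 10; enqueue 6 → queue [2, 14, 9, 16, 11, 13, 12, 6]
Visit 2; enqueue 20, 1 → queue [14, 9, 16, 11, 13, 12, 6, 20, 1]
Visit 14; enqueue 5 → queue [9, 16, 11, 13, 12, 6, 20, 1, 5]
Visit 9 → queue [16, 11, 13, 12, 6, 20, 1, 5]
Visit 16 → queue [11, 13, 12, 6, 20, 1, 5]
Visit 11; enqueue 18 → queue [13, 12, 6, 20, 1, 5, 18]
Visit 13 → queue [12, 6, 20, 1, 5, 18]
Visit 12; enqueue 3 → queue [6, 20, 1, 5, 18, 3]
Visit 6 → queue [20, 1, 5, 18, 3]
Visit 20 → queue [1, 5, 18, 3]
Visit 1 → queue [5, 18, 3]
Visit 5 → queue [18, 3]
Visit 18 → queue [3]
Visit 3 → queue []

4 17 8 7 19 15 10 2 14 9 16 11 13 12 6 20 1 5 18 3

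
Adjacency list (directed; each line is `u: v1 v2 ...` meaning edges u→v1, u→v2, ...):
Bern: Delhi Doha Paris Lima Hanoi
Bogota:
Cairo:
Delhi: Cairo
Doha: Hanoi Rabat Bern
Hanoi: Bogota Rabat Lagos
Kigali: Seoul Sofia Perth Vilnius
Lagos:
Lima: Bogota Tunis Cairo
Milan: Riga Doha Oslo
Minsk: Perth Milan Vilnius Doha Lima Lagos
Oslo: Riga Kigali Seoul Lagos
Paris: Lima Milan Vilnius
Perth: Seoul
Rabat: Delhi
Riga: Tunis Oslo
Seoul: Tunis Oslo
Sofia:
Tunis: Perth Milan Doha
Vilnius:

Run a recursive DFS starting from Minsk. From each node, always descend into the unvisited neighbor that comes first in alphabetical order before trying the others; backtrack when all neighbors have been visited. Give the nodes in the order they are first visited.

Minsk, Doha, Bern, Delhi, Cairo, Hanoi, Bogota, Lagos, Rabat, Lima, Tunis, Milan, Oslo, Kigali, Perth, Seoul, Sofia, Vilnius, Riga, Paris

Visit Minsk
Minsk → Doha
Doha → Bern
Bern → Delhi
Delhi → Cairo
Bern → Hanoi
Hanoi → Bogota
Hanoi → Lagos
Hanoi → Rabat
Bern → Lima
Lima → Tunis
Tunis → Milan
Milan → Oslo
Oslo → Kigali
Kigali → Perth
Perth → Seoul
Kigali → Sofia
Kigali → Vilnius
Oslo → Riga
Bern → Paris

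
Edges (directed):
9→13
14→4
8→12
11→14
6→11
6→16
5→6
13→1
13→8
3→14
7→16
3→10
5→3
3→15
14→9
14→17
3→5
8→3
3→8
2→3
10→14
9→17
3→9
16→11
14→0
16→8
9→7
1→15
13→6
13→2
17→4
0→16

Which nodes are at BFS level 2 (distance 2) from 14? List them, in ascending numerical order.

Level 0: 14
Level 1: 0, 4, 9, 17
Level 2: 7, 13, 16
Level 3: 1, 2, 6, 8, 11
Level 4: 3, 12, 15
Level 5: 5, 10

7, 13, 16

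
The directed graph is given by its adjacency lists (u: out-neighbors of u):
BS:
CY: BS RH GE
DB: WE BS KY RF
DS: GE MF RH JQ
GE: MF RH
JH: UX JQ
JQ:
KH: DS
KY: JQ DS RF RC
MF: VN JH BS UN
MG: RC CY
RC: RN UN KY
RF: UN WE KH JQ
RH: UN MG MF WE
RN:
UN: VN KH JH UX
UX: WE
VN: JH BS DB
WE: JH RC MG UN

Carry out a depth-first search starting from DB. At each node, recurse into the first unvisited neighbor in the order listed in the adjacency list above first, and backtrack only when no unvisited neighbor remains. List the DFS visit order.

Visit DB
DB → WE
WE → JH
JH → UX
JH → JQ
WE → RC
RC → RN
RC → UN
UN → VN
VN → BS
UN → KH
KH → DS
DS → GE
GE → MF
GE → RH
RH → MG
MG → CY
RC → KY
KY → RF

DB, WE, JH, UX, JQ, RC, RN, UN, VN, BS, KH, DS, GE, MF, RH, MG, CY, KY, RF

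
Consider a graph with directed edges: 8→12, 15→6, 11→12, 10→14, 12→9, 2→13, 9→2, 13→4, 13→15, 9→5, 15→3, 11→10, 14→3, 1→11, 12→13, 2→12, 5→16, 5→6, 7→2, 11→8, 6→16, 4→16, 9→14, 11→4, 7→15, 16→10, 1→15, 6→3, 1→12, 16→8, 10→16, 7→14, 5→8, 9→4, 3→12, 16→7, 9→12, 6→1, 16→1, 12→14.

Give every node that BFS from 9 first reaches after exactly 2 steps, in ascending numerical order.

3, 6, 8, 13, 16

Level 0: 9
Level 1: 2, 4, 5, 12, 14
Level 2: 3, 6, 8, 13, 16
Level 3: 1, 7, 10, 15
Level 4: 11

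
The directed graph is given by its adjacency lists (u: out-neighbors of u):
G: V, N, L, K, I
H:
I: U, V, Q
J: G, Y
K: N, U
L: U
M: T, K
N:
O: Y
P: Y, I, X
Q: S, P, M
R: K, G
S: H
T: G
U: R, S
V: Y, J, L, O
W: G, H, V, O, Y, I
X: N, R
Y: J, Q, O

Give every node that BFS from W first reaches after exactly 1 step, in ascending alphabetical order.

G, H, I, O, V, Y

Level 0: W
Level 1: G, H, I, O, V, Y
Level 2: J, K, L, N, Q, U
Level 3: M, P, R, S
Level 4: T, X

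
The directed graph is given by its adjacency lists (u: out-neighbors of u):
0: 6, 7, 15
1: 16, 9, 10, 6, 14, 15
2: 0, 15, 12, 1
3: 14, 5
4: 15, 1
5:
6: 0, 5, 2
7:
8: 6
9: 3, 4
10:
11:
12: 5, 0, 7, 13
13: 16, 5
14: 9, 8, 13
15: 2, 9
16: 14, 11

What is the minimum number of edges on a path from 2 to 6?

Level 0: 2
Level 1: 0, 1, 12, 15
Level 2: 5, 6, 7, 9, 10, 13, 14, 16
Level 3: 3, 4, 8, 11
6 first appears at level 2.

2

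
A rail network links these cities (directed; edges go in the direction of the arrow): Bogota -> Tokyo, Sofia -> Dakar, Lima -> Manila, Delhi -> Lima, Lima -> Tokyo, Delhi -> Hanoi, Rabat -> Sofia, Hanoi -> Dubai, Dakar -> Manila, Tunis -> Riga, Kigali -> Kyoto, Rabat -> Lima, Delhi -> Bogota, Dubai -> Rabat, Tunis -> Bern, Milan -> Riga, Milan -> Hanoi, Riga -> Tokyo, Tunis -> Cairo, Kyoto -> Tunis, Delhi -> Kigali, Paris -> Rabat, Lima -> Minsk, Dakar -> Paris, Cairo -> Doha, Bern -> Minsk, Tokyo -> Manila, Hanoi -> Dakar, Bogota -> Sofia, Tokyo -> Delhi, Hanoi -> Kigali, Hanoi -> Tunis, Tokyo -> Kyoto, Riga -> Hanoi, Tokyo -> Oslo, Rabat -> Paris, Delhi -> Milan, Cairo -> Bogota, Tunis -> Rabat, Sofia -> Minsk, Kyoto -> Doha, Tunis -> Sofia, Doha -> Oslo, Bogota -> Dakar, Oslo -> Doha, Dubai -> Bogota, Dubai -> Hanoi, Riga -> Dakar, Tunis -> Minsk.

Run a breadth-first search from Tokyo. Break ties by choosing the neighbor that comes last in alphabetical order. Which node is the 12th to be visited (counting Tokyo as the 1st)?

Bogota

Visit Tokyo; enqueue Oslo, Manila, Kyoto, Delhi → queue [Oslo, Manila, Kyoto, Delhi]
Visit Oslo; enqueue Doha → queue [Manila, Kyoto, Delhi, Doha]
Visit Manila → queue [Kyoto, Delhi, Doha]
Visit Kyoto; enqueue Tunis → queue [Delhi, Doha, Tunis]
Visit Delhi; enqueue Milan, Lima, Kigali, Hanoi, Bogota → queue [Doha, Tunis, Milan, Lima, Kigali, Hanoi, Bogota]
Visit Doha → queue [Tunis, Milan, Lima, Kigali, Hanoi, Bogota]
Visit Tunis; enqueue Sofia, Riga, Rabat, Minsk, Cairo, Bern → queue [Milan, Lima, Kigali, Hanoi, Bogota, Sofia, Riga, Rabat, Minsk, Cairo, Bern]
Visit Milan → queue [Lima, Kigali, Hanoi, Bogota, Sofia, Riga, Rabat, Minsk, Cairo, Bern]
Visit Lima → queue [Kigali, Hanoi, Bogota, Sofia, Riga, Rabat, Minsk, Cairo, Bern]
Visit Kigali → queue [Hanoi, Bogota, Sofia, Riga, Rabat, Minsk, Cairo, Bern]
Visit Hanoi; enqueue Dubai, Dakar → queue [Bogota, Sofia, Riga, Rabat, Minsk, Cairo, Bern, Dubai, Dakar]
Visit Bogota → queue [Sofia, Riga, Rabat, Minsk, Cairo, Bern, Dubai, Dakar]
Visit Sofia → queue [Riga, Rabat, Minsk, Cairo, Bern, Dubai, Dakar]
Visit Riga → queue [Rabat, Minsk, Cairo, Bern, Dubai, Dakar]
Visit Rabat; enqueue Paris → queue [Minsk, Cairo, Bern, Dubai, Dakar, Paris]
Visit Minsk → queue [Cairo, Bern, Dubai, Dakar, Paris]
Visit Cairo → queue [Bern, Dubai, Dakar, Paris]
Visit Bern → queue [Dubai, Dakar, Paris]
Visit Dubai → queue [Dakar, Paris]
Visit Dakar → queue [Paris]
Visit Paris → queue []

Visit order: Tokyo, Oslo, Manila, Kyoto, Delhi, Doha, Tunis, Milan, Lima, Kigali, Hanoi, Bogota, Sofia, Riga, Rabat, Minsk, Cairo, Bern, Dubai, Dakar, Paris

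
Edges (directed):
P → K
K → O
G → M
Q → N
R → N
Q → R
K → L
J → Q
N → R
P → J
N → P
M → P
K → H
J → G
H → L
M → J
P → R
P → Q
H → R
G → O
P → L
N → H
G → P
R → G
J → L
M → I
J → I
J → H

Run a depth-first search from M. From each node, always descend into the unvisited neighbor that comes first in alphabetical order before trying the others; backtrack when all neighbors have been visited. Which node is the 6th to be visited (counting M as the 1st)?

P

Visit M
M → I
M → J
J → G
G → O
G → P
P → K
K → H
H → L
H → R
R → N
P → Q

Visit order: M, I, J, G, O, P, K, H, L, R, N, Q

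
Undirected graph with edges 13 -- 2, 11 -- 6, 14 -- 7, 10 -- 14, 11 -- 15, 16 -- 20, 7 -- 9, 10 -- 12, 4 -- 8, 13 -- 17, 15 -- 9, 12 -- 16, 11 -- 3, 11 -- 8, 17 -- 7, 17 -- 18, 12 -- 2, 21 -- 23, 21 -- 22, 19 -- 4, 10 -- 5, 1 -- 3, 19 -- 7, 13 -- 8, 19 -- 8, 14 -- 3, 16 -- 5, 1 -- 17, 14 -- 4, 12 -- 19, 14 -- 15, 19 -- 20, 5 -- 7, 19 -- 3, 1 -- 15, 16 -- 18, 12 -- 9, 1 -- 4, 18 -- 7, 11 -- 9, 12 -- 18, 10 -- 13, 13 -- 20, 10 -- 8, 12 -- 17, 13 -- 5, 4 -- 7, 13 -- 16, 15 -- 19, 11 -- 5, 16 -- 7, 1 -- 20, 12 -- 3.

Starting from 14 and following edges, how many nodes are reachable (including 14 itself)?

20

BFS from 14 visits: 14, 15, 10, 7, 4, 3, 19, 11, 9, 1, 13, 12, 8, 5, 18, 17, 16, 20, 6, 2
Reachable nodes: 20 of 23 total.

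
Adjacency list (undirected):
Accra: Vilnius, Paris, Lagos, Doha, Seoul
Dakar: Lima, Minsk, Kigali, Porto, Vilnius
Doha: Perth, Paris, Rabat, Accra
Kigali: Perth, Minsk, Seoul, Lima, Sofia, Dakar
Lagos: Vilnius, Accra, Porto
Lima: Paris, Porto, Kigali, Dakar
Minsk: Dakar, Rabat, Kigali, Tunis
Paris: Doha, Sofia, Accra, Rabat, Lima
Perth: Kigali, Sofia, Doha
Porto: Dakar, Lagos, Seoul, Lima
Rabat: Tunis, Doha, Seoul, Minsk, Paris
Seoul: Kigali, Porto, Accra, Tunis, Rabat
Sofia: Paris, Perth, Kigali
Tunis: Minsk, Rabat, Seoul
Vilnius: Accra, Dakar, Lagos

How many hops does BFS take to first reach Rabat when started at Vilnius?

3

Level 0: Vilnius
Level 1: Accra, Dakar, Lagos
Level 2: Doha, Kigali, Lima, Minsk, Paris, Porto, Seoul
Level 3: Perth, Rabat, Sofia, Tunis
Rabat first appears at level 3.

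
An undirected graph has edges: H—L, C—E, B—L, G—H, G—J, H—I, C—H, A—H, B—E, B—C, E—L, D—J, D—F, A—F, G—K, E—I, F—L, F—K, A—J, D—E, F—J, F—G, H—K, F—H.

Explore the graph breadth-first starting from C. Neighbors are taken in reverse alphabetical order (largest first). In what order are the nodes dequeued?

C, H, E, B, L, K, I, G, F, A, D, J

Visit C; enqueue H, E, B → queue [H, E, B]
Visit H; enqueue L, K, I, G, F, A → queue [E, B, L, K, I, G, F, A]
Visit E; enqueue D → queue [B, L, K, I, G, F, A, D]
Visit B → queue [L, K, I, G, F, A, D]
Visit L → queue [K, I, G, F, A, D]
Visit K → queue [I, G, F, A, D]
Visit I → queue [G, F, A, D]
Visit G; enqueue J → queue [F, A, D, J]
Visit F → queue [A, D, J]
Visit A → queue [D, J]
Visit D → queue [J]
Visit J → queue []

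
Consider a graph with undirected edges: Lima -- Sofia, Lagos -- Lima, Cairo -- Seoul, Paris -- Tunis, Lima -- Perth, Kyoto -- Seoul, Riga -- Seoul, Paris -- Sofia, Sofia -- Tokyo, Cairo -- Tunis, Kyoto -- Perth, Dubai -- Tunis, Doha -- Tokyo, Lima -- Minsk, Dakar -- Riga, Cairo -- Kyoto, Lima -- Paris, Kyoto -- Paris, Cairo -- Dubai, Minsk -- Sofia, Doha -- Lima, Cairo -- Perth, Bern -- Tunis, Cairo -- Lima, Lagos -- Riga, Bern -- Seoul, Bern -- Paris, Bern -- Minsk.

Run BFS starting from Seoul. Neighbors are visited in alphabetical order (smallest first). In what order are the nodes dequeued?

Visit Seoul; enqueue Bern, Cairo, Kyoto, Riga → queue [Bern, Cairo, Kyoto, Riga]
Visit Bern; enqueue Minsk, Paris, Tunis → queue [Cairo, Kyoto, Riga, Minsk, Paris, Tunis]
Visit Cairo; enqueue Dubai, Lima, Perth → queue [Kyoto, Riga, Minsk, Paris, Tunis, Dubai, Lima, Perth]
Visit Kyoto → queue [Riga, Minsk, Paris, Tunis, Dubai, Lima, Perth]
Visit Riga; enqueue Dakar, Lagos → queue [Minsk, Paris, Tunis, Dubai, Lima, Perth, Dakar, Lagos]
Visit Minsk; enqueue Sofia → queue [Paris, Tunis, Dubai, Lima, Perth, Dakar, Lagos, Sofia]
Visit Paris → queue [Tunis, Dubai, Lima, Perth, Dakar, Lagos, Sofia]
Visit Tunis → queue [Dubai, Lima, Perth, Dakar, Lagos, Sofia]
Visit Dubai → queue [Lima, Perth, Dakar, Lagos, Sofia]
Visit Lima; enqueue Doha → queue [Perth, Dakar, Lagos, Sofia, Doha]
Visit Perth → queue [Dakar, Lagos, Sofia, Doha]
Visit Dakar → queue [Lagos, Sofia, Doha]
Visit Lagos → queue [Sofia, Doha]
Visit Sofia; enqueue Tokyo → queue [Doha, Tokyo]
Visit Doha → queue [Tokyo]
Visit Tokyo → queue []

Seoul, Bern, Cairo, Kyoto, Riga, Minsk, Paris, Tunis, Dubai, Lima, Perth, Dakar, Lagos, Sofia, Doha, Tokyo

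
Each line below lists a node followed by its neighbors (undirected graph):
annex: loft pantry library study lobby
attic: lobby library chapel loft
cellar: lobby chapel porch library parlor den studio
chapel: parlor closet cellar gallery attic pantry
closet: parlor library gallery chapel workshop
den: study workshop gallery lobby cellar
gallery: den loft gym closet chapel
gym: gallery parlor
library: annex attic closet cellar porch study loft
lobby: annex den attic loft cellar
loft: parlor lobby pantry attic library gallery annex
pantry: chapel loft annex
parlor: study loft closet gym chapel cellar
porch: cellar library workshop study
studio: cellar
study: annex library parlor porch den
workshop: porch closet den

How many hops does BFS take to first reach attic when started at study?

Level 0: study
Level 1: annex, den, library, parlor, porch
Level 2: attic, cellar, chapel, closet, gallery, gym, lobby, loft, pantry, workshop
Level 3: studio
attic first appears at level 2.

2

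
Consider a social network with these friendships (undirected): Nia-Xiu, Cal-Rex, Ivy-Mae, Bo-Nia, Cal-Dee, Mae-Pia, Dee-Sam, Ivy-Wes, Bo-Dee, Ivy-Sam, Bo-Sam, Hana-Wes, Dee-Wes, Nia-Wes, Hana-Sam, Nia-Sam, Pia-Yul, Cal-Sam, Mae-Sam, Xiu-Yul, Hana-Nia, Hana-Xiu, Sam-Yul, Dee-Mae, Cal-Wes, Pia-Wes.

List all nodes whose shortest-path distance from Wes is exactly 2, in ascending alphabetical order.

Level 0: Wes
Level 1: Cal, Dee, Hana, Ivy, Nia, Pia
Level 2: Bo, Mae, Rex, Sam, Xiu, Yul

Bo, Mae, Rex, Sam, Xiu, Yul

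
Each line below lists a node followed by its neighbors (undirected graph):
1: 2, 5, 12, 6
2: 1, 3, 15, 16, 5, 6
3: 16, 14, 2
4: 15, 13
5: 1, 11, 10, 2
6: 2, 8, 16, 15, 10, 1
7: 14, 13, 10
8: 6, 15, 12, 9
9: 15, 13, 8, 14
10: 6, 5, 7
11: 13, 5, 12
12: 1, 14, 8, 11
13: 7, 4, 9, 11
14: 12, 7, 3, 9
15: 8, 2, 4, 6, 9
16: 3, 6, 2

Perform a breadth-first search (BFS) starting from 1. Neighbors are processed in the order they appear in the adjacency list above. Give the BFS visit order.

1 → 2 → 5 → 12 → 6 → 3 → 15 → 16 → 11 → 10 → 14 → 8 → 4 → 9 → 13 → 7

Visit 1; enqueue 2, 5, 12, 6 → queue [2, 5, 12, 6]
Visit 2; enqueue 3, 15, 16 → queue [5, 12, 6, 3, 15, 16]
Visit 5; enqueue 11, 10 → queue [12, 6, 3, 15, 16, 11, 10]
Visit 12; enqueue 14, 8 → queue [6, 3, 15, 16, 11, 10, 14, 8]
Visit 6 → queue [3, 15, 16, 11, 10, 14, 8]
Visit 3 → queue [15, 16, 11, 10, 14, 8]
Visit 15; enqueue 4, 9 → queue [16, 11, 10, 14, 8, 4, 9]
Visit 16 → queue [11, 10, 14, 8, 4, 9]
Visit 11; enqueue 13 → queue [10, 14, 8, 4, 9, 13]
Visit 10; enqueue 7 → queue [14, 8, 4, 9, 13, 7]
Visit 14 → queue [8, 4, 9, 13, 7]
Visit 8 → queue [4, 9, 13, 7]
Visit 4 → queue [9, 13, 7]
Visit 9 → queue [13, 7]
Visit 13 → queue [7]
Visit 7 → queue []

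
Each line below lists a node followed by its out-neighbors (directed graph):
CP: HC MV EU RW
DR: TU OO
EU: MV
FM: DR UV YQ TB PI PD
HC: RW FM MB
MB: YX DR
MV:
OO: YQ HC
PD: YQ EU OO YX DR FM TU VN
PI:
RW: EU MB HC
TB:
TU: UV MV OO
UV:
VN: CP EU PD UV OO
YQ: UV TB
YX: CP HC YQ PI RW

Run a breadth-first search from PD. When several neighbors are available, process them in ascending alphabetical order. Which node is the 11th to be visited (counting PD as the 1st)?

PI

Visit PD; enqueue DR, EU, FM, OO, TU, VN, YQ, YX → queue [DR, EU, FM, OO, TU, VN, YQ, YX]
Visit DR → queue [EU, FM, OO, TU, VN, YQ, YX]
Visit EU; enqueue MV → queue [FM, OO, TU, VN, YQ, YX, MV]
Visit FM; enqueue PI, TB, UV → queue [OO, TU, VN, YQ, YX, MV, PI, TB, UV]
Visit OO; enqueue HC → queue [TU, VN, YQ, YX, MV, PI, TB, UV, HC]
Visit TU → queue [VN, YQ, YX, MV, PI, TB, UV, HC]
Visit VN; enqueue CP → queue [YQ, YX, MV, PI, TB, UV, HC, CP]
Visit YQ → queue [YX, MV, PI, TB, UV, HC, CP]
Visit YX; enqueue RW → queue [MV, PI, TB, UV, HC, CP, RW]
Visit MV → queue [PI, TB, UV, HC, CP, RW]
Visit PI → queue [TB, UV, HC, CP, RW]
Visit TB → queue [UV, HC, CP, RW]
Visit UV → queue [HC, CP, RW]
Visit HC; enqueue MB → queue [CP, RW, MB]
Visit CP → queue [RW, MB]
Visit RW → queue [MB]
Visit MB → queue []

Visit order: PD, DR, EU, FM, OO, TU, VN, YQ, YX, MV, PI, TB, UV, HC, CP, RW, MB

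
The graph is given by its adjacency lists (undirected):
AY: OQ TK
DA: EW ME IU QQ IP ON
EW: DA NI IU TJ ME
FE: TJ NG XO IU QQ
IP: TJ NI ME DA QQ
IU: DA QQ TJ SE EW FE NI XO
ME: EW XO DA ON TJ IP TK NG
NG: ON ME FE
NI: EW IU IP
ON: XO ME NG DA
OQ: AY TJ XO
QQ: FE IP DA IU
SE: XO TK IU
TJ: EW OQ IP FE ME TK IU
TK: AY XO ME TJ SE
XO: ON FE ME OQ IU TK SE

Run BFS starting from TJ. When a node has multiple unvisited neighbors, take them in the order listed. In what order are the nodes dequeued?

TJ -> EW -> OQ -> IP -> FE -> ME -> TK -> IU -> DA -> NI -> AY -> XO -> QQ -> NG -> ON -> SE

Visit TJ; enqueue EW, OQ, IP, FE, ME, TK, IU → queue [EW, OQ, IP, FE, ME, TK, IU]
Visit EW; enqueue DA, NI → queue [OQ, IP, FE, ME, TK, IU, DA, NI]
Visit OQ; enqueue AY, XO → queue [IP, FE, ME, TK, IU, DA, NI, AY, XO]
Visit IP; enqueue QQ → queue [FE, ME, TK, IU, DA, NI, AY, XO, QQ]
Visit FE; enqueue NG → queue [ME, TK, IU, DA, NI, AY, XO, QQ, NG]
Visit ME; enqueue ON → queue [TK, IU, DA, NI, AY, XO, QQ, NG, ON]
Visit TK; enqueue SE → queue [IU, DA, NI, AY, XO, QQ, NG, ON, SE]
Visit IU → queue [DA, NI, AY, XO, QQ, NG, ON, SE]
Visit DA → queue [NI, AY, XO, QQ, NG, ON, SE]
Visit NI → queue [AY, XO, QQ, NG, ON, SE]
Visit AY → queue [XO, QQ, NG, ON, SE]
Visit XO → queue [QQ, NG, ON, SE]
Visit QQ → queue [NG, ON, SE]
Visit NG → queue [ON, SE]
Visit ON → queue [SE]
Visit SE → queue []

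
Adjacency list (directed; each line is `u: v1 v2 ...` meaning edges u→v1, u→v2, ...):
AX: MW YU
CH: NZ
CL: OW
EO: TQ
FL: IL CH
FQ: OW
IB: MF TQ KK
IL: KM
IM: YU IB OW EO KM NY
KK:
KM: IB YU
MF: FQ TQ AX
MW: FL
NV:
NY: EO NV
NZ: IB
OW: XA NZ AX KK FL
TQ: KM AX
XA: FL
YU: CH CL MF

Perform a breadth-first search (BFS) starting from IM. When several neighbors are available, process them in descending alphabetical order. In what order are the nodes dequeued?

Visit IM; enqueue YU, OW, NY, KM, IB, EO → queue [YU, OW, NY, KM, IB, EO]
Visit YU; enqueue MF, CL, CH → queue [OW, NY, KM, IB, EO, MF, CL, CH]
Visit OW; enqueue XA, NZ, KK, FL, AX → queue [NY, KM, IB, EO, MF, CL, CH, XA, NZ, KK, FL, AX]
Visit NY; enqueue NV → queue [KM, IB, EO, MF, CL, CH, XA, NZ, KK, FL, AX, NV]
Visit KM → queue [IB, EO, MF, CL, CH, XA, NZ, KK, FL, AX, NV]
Visit IB; enqueue TQ → queue [EO, MF, CL, CH, XA, NZ, KK, FL, AX, NV, TQ]
Visit EO → queue [MF, CL, CH, XA, NZ, KK, FL, AX, NV, TQ]
Visit MF; enqueue FQ → queue [CL, CH, XA, NZ, KK, FL, AX, NV, TQ, FQ]
Visit CL → queue [CH, XA, NZ, KK, FL, AX, NV, TQ, FQ]
Visit CH → queue [XA, NZ, KK, FL, AX, NV, TQ, FQ]
Visit XA → queue [NZ, KK, FL, AX, NV, TQ, FQ]
Visit NZ → queue [KK, FL, AX, NV, TQ, FQ]
Visit KK → queue [FL, AX, NV, TQ, FQ]
Visit FL; enqueue IL → queue [AX, NV, TQ, FQ, IL]
Visit AX; enqueue MW → queue [NV, TQ, FQ, IL, MW]
Visit NV → queue [TQ, FQ, IL, MW]
Visit TQ → queue [FQ, IL, MW]
Visit FQ → queue [IL, MW]
Visit IL → queue [MW]
Visit MW → queue []

IM → YU → OW → NY → KM → IB → EO → MF → CL → CH → XA → NZ → KK → FL → AX → NV → TQ → FQ → IL → MW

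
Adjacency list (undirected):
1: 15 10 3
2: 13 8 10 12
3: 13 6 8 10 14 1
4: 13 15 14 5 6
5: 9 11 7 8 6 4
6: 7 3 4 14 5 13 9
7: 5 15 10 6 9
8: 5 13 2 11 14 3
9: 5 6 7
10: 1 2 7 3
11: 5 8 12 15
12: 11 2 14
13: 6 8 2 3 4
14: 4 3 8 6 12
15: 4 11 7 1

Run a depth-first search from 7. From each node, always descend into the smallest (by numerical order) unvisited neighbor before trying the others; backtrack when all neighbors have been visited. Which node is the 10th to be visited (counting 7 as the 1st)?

11

Visit 7
7 → 5
5 → 4
4 → 6
6 → 3
3 → 1
1 → 10
10 → 2
2 → 8
8 → 11
11 → 12
12 → 14
11 → 15
8 → 13
6 → 9

Visit order: 7, 5, 4, 6, 3, 1, 10, 2, 8, 11, 12, 14, 15, 13, 9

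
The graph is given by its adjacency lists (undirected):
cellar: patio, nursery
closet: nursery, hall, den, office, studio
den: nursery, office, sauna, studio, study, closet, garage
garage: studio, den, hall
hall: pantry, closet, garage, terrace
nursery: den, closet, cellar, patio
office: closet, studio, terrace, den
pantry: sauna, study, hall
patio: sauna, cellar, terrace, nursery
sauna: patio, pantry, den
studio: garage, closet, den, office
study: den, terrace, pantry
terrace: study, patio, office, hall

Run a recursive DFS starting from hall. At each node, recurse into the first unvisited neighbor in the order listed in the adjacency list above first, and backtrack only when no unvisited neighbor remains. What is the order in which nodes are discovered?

Visit hall
hall → pantry
pantry → sauna
sauna → patio
patio → cellar
cellar → nursery
nursery → den
den → office
office → closet
closet → studio
studio → garage
office → terrace
terrace → study

hall, pantry, sauna, patio, cellar, nursery, den, office, closet, studio, garage, terrace, study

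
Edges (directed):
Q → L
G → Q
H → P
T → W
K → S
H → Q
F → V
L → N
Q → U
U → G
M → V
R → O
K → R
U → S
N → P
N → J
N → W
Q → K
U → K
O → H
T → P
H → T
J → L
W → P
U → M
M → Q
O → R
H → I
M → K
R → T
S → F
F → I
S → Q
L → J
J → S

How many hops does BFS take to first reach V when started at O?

5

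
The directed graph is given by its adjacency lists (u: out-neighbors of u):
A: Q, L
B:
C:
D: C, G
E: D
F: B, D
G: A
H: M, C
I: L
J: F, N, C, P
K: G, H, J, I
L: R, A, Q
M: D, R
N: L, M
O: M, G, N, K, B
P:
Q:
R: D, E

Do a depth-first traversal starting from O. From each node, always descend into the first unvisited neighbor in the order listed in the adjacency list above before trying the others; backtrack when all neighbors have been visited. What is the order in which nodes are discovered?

O M D C G A Q L R E N K H J F B P I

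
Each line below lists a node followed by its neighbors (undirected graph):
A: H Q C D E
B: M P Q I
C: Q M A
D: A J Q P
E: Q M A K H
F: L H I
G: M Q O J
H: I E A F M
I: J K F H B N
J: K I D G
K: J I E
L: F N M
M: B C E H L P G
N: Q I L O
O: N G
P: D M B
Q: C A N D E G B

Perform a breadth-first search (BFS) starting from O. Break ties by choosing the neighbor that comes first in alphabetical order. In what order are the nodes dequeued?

Visit O; enqueue G, N → queue [G, N]
Visit G; enqueue J, M, Q → queue [N, J, M, Q]
Visit N; enqueue I, L → queue [J, M, Q, I, L]
Visit J; enqueue D, K → queue [M, Q, I, L, D, K]
Visit M; enqueue B, C, E, H, P → queue [Q, I, L, D, K, B, C, E, H, P]
Visit Q; enqueue A → queue [I, L, D, K, B, C, E, H, P, A]
Visit I; enqueue F → queue [L, D, K, B, C, E, H, P, A, F]
Visit L → queue [D, K, B, C, E, H, P, A, F]
Visit D → queue [K, B, C, E, H, P, A, F]
Visit K → queue [B, C, E, H, P, A, F]
Visit B → queue [C, E, H, P, A, F]
Visit C → queue [E, H, P, A, F]
Visit E → queue [H, P, A, F]
Visit H → queue [P, A, F]
Visit P → queue [A, F]
Visit A → queue [F]
Visit F → queue []

O → G → N → J → M → Q → I → L → D → K → B → C → E → H → P → A → F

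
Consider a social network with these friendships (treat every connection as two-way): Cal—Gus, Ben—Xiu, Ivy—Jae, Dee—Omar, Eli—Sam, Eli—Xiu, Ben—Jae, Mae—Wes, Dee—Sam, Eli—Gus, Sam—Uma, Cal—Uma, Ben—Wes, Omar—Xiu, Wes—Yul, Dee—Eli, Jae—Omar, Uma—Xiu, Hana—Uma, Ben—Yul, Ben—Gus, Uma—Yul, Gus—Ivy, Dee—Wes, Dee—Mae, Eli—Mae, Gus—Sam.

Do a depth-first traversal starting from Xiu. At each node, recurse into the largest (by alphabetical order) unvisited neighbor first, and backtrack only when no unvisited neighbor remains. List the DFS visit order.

Xiu, Uma, Yul, Wes, Mae, Eli, Sam, Gus, Ivy, Jae, Omar, Dee, Ben, Cal, Hana

Visit Xiu
Xiu → Uma
Uma → Yul
Yul → Wes
Wes → Mae
Mae → Eli
Eli → Sam
Sam → Gus
Gus → Ivy
Ivy → Jae
Jae → Omar
Omar → Dee
Jae → Ben
Gus → Cal
Uma → Hana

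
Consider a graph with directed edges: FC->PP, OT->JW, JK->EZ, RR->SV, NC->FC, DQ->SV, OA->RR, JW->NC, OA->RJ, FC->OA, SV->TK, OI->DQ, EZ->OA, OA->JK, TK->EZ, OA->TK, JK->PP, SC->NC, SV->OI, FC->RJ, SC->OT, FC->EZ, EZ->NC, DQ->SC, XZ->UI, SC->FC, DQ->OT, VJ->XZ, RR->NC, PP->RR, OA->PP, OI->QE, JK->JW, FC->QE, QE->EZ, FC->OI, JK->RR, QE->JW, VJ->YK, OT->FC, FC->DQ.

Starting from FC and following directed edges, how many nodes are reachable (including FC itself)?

16

BFS from FC visits: FC, RJ, QE, PP, OI, OA, EZ, DQ, JW, RR, TK, JK, NC, SV, SC, OT
Reachable nodes: 16 of 20 total.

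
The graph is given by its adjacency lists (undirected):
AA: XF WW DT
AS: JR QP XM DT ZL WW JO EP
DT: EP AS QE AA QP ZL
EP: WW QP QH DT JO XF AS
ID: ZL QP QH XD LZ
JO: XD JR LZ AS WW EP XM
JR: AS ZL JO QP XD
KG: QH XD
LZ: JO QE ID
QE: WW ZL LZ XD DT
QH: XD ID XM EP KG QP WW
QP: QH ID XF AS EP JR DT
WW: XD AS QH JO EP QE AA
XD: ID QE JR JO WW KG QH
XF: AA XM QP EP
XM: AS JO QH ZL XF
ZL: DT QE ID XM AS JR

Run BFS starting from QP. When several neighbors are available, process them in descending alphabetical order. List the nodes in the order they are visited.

Visit QP; enqueue XF, QH, JR, ID, EP, DT, AS → queue [XF, QH, JR, ID, EP, DT, AS]
Visit XF; enqueue XM, AA → queue [QH, JR, ID, EP, DT, AS, XM, AA]
Visit QH; enqueue XD, WW, KG → queue [JR, ID, EP, DT, AS, XM, AA, XD, WW, KG]
Visit JR; enqueue ZL, JO → queue [ID, EP, DT, AS, XM, AA, XD, WW, KG, ZL, JO]
Visit ID; enqueue LZ → queue [EP, DT, AS, XM, AA, XD, WW, KG, ZL, JO, LZ]
Visit EP → queue [DT, AS, XM, AA, XD, WW, KG, ZL, JO, LZ]
Visit DT; enqueue QE → queue [AS, XM, AA, XD, WW, KG, ZL, JO, LZ, QE]
Visit AS → queue [XM, AA, XD, WW, KG, ZL, JO, LZ, QE]
Visit XM → queue [AA, XD, WW, KG, ZL, JO, LZ, QE]
Visit AA → queue [XD, WW, KG, ZL, JO, LZ, QE]
Visit XD → queue [WW, KG, ZL, JO, LZ, QE]
Visit WW → queue [KG, ZL, JO, LZ, QE]
Visit KG → queue [ZL, JO, LZ, QE]
Visit ZL → queue [JO, LZ, QE]
Visit JO → queue [LZ, QE]
Visit LZ → queue [QE]
Visit QE → queue []

QP -> XF -> QH -> JR -> ID -> EP -> DT -> AS -> XM -> AA -> XD -> WW -> KG -> ZL -> JO -> LZ -> QE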